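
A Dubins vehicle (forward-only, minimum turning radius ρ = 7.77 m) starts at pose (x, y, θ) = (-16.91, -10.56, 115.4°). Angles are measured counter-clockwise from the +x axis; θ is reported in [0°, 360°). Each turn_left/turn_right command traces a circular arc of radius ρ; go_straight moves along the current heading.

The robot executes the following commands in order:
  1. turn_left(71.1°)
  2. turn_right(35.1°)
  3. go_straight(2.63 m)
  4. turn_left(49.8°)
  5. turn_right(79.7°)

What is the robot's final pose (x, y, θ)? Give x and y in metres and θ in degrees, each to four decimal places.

(-47.6807, -0.4091, 121.5000°)

set_pose: (x, y, θ) = (-16.9100, -10.5600, 115.4000°), ρ = 7.77
turn_left(71.1°): centre at ρ to the left, rotate +71.1° → (-24.8085, -6.1728, 186.5000°)
turn_right(35.1°): centre at ρ to the right, rotate −35.1° → (-29.4075, -5.2746, 151.4000°)
go_straight(2.63): x += 2.63·cos θ, y += 2.63·sin θ → (-31.7166, -4.0157, 151.4000°)
turn_left(49.8°): centre at ρ to the left, rotate +49.8° → (-38.2459, -3.5935, 201.2000°)
turn_right(79.7°): centre at ρ to the right, rotate −79.7° → (-47.6807, -0.4091, 121.5000°)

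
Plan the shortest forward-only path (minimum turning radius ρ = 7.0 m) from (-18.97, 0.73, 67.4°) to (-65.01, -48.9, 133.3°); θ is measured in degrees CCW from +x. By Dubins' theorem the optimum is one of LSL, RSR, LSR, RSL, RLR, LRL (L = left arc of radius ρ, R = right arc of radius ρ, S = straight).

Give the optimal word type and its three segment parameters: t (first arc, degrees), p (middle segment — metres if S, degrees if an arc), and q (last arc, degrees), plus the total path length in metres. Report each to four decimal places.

LSR: t = 180.4280°, p = 57.0191 m, q = 114.5280°, L = 93.0547 m

Let ψ = atan2(Δy, Δx) = atan2(-49.63, -46.04) = -132.8510° be the start→goal bearing.
Normalize: d = |goal − start| / ρ = 67.696518/7.0 = 9.670931, α = (θ_start − ψ) mod 360° = 200.2510° = 3.495039 rad, β = (θ_goal − ψ) mod 360° = 266.1510° = 4.645211 rad.
Common terms: sin α = -0.346133, cos α = -0.938185, sin β = -0.997744, cos β = -0.067127, cos(α−β) = 0.408330, d² = 93.526908. Work in radians in the unit-radius frame; every candidate has L = ρ·(t + p + q).
LSL: p² = 2 + d² − 2cos(α−β) + 2d(sin α − sin β) = 107.313619; p = √p² = 10.359229; φ = atan2(cos β − cos α, d + sin α − sin β) = 0.084185 rad; t = (φ − α) mod 2π = 2.872331 rad, q = (β − φ) mod 2π = 4.561027 rad → L = 7.0·(2.872331 + 10.359229 + 4.561027) = 7.0·17.792586 = 124.548102 m
RSR: p² = 2 + d² − 2cos(α−β) + 2d(sin β − sin α) = 82.106876; p = √p² = 9.061284; φ = atan2(cos α − cos β, d − sin α + sin β) = -0.096278 rad; t = (α − φ) mod 2π = 3.591317 rad, q = (φ − β) mod 2π = 1.541696 rad → L = 7.0·(3.591317 + 9.061284 + 1.541696) = 7.0·14.194298 = 99.360084 m
LSR: p² = d² − 2 + 2cos(α−β) + 2d(sin α + sin β) = 66.350471; p = √p² = 8.145580; φ = atan2(−cos α − cos β, d + sin α + sin β) − atan2(−2, p) = 0.360916 rad; t = (φ − α) mod 2π = 3.149062 rad, q = (φ − β) mod 2π = 1.998890 rad → L = 7.0·(3.149062 + 8.145580 + 1.998890) = 7.0·13.293532 = 93.054725 m
RSL: p² = d² − 2 + 2cos(α−β) − 2d(sin α + sin β) = 118.336667; p = √p² = 10.878266; φ = atan2(cos α + cos β, d − sin α − sin β) − atan2(2, p) = -0.272839 rad; t = (α − φ) mod 2π = 3.767879 rad, q = (β − φ) mod 2π = 4.918051 rad → L = 7.0·(3.767879 + 10.878266 + 4.918051) = 7.0·19.564195 = 136.949364 m
RLR: c = (6 − d² + 2cos(α−β) + 2d(sin α − sin β))/8 = -9.263359, |c| > 1 → infeasible
LRL: c = (6 − d² + 2cos(α−β) − 2d(sin α − sin β))/8 = -12.414202, |c| > 1 → infeasible
Shortest: LSR with L = 93.054725 m ≈ 93.0547 m
Convert LSR to answer units (arcs ×180/π): t = 3.149062·180/π = 180.4280°, p = ρ·p = 7.0·8.145580 = 57.0191 m, q = 1.998890·180/π = 114.5280°, L = 93.0547 m.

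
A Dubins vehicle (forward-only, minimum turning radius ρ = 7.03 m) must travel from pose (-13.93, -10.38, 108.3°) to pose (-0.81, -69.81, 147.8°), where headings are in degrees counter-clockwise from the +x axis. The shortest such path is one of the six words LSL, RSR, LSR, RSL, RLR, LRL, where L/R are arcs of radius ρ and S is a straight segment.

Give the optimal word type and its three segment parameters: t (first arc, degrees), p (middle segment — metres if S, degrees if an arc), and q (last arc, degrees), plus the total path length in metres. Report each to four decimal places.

Let ψ = atan2(Δy, Δx) = atan2(-59.43, 13.12) = -77.5508° be the start→goal bearing.
Normalize: d = |goal − start| / ρ = 60.860983/7.03 = 8.657323, α = (θ_start − ψ) mod 360° = 185.8508° = 3.243709 rad, β = (θ_goal − ψ) mod 360° = 225.3508° = 3.933114 rad.
Common terms: sin α = -0.101939, cos α = -0.994791, sin β = -0.711423, cos β = -0.702764, cos(α−β) = 0.771625, d² = 74.949248. Work in radians in the unit-radius frame; every candidate has L = ρ·(t + p + q).
LSL: p² = 2 + d² − 2cos(α−β) + 2d(sin α − sin β) = 85.959004; p = √p² = 9.271408; φ = atan2(cos β − cos α, d + sin α − sin β) = 0.031503 rad; t = (φ − α) mod 2π = 3.070979 rad, q = (β − φ) mod 2π = 3.901611 rad → L = 7.03·(3.070979 + 9.271408 + 3.901611) = 7.03·16.243998 = 114.195308 m
RSR: p² = 2 + d² − 2cos(α−β) + 2d(sin β − sin α) = 64.852994; p = √p² = 8.053136; φ = atan2(cos α − cos β, d − sin α + sin β) = -0.036270 rad; t = (α − φ) mod 2π = 3.279980 rad, q = (φ − β) mod 2π = 2.313801 rad → L = 7.03·(3.279980 + 8.053136 + 2.313801) = 7.03·13.646916 = 95.937819 m
LSR: p² = d² − 2 + 2cos(α−β) + 2d(sin α + sin β) = 60.409416; p = √p² = 7.772349; φ = atan2(−cos α − cos β, d + sin α + sin β) − atan2(−2, p) = 0.464987 rad; t = (φ − α) mod 2π = 3.504463 rad, q = (φ − β) mod 2π = 2.815058 rad → L = 7.03·(3.504463 + 7.772349 + 2.815058) = 7.03·14.091871 = 99.065854 m
RSL: p² = d² − 2 + 2cos(α−β) − 2d(sin α + sin β) = 88.575579; p = √p² = 9.411460; φ = atan2(cos α + cos β, d − sin α − sin β) − atan2(2, p) = -0.386752 rad; t = (α − φ) mod 2π = 3.630461 rad, q = (β − φ) mod 2π = 4.319866 rad → L = 7.03·(3.630461 + 9.411460 + 4.319866) = 7.03·17.361786 = 122.053358 m
RLR: c = (6 − d² + 2cos(α−β) + 2d(sin α − sin β))/8 = -7.106624, |c| > 1 → infeasible
LRL: c = (6 − d² + 2cos(α−β) − 2d(sin α − sin β))/8 = -9.744876, |c| > 1 → infeasible
Shortest: RSR with L = 95.937819 m ≈ 95.9378 m
Convert RSR to answer units (arcs ×180/π): t = 3.279980·180/π = 187.9290°, p = ρ·p = 7.03·8.053136 = 56.6135 m, q = 2.313801·180/π = 132.5710°, L = 95.9378 m.

RSR: t = 187.9290°, p = 56.6135 m, q = 132.5710°, L = 95.9378 m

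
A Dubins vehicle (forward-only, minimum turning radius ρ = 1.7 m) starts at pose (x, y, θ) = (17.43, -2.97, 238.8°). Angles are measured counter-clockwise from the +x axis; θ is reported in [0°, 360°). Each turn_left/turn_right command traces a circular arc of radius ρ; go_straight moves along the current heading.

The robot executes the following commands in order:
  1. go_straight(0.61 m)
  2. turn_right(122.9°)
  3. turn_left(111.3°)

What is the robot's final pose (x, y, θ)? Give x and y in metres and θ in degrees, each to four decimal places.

set_pose: (x, y, θ) = (17.4300, -2.9700, 238.8000°), ρ = 1.7
go_straight(0.61): x += 0.61·cos θ, y += 0.61·sin θ → (17.1140, -3.4918, 238.8000°)
turn_right(122.9°): centre at ρ to the right, rotate −122.9° → (14.1306, -3.3537, 115.9000°)
turn_left(111.3°): centre at ρ to the left, rotate +111.3° → (11.3540, -2.9412, 227.2000°)

(11.3540, -2.9412, 227.2000°)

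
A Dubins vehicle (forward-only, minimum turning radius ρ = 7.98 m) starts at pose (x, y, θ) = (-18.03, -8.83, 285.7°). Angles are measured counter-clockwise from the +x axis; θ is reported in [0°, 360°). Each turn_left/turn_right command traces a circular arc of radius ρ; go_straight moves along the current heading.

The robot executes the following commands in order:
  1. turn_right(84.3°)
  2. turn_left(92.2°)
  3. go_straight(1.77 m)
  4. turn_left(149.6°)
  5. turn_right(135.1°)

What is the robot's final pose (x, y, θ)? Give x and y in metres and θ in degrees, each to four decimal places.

(2.9472, -24.4368, 308.1000°)

set_pose: (x, y, θ) = (-18.0300, -8.8300, 285.7000°), ρ = 7.98
turn_right(84.3°): centre at ρ to the right, rotate −84.3° → (-22.8006, -18.4192, 201.4000°)
turn_left(92.2°): centre at ρ to the left, rotate +92.2° → (-27.2014, -29.0438, 293.6000°)
go_straight(1.77): x += 1.77·cos θ, y += 1.77·sin θ → (-26.4928, -30.6658, 293.6000°)
turn_left(149.6°): centre at ρ to the left, rotate +149.6° → (-11.2564, -28.4159, 443.2000° ≡ 83.2000°)
turn_right(135.1°): centre at ρ to the right, rotate −135.1° → (2.9472, -24.4368, -51.9000° ≡ 308.1000°)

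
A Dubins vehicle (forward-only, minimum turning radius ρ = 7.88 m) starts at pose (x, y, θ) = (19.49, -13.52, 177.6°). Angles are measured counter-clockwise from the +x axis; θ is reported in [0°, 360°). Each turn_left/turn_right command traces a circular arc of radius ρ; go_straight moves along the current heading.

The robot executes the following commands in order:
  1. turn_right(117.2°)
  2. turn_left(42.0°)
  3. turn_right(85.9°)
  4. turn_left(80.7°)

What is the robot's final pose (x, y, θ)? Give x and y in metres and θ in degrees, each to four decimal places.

(24.8509, 21.6205, 97.2000°)

set_pose: (x, y, θ) = (19.4900, -13.5200, 177.6000°), ρ = 7.88
turn_right(117.2°): centre at ρ to the right, rotate −117.2° → (12.9684, -1.7547, 60.4000°)
turn_left(42.0°): centre at ρ to the left, rotate +42.0° → (13.8129, 3.8297, 102.4000°)
turn_right(85.9°): centre at ρ to the right, rotate −85.9° → (19.2711, 13.0773, 16.5000°)
turn_left(80.7°): centre at ρ to the left, rotate +80.7° → (24.8509, 21.6205, 97.2000°)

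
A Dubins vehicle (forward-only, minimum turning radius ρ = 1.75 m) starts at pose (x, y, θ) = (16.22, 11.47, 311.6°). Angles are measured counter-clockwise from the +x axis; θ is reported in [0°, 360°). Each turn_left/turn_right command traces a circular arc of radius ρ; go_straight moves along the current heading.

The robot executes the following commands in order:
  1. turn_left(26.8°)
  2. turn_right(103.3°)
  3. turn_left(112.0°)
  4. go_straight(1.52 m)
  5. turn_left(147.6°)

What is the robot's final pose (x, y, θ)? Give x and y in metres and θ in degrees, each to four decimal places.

(21.8363, 8.2667, 134.7000°)

set_pose: (x, y, θ) = (16.2200, 11.4700, 311.6000°), ρ = 1.75
turn_left(26.8°): centre at ρ to the left, rotate +26.8° → (16.8844, 11.0048, 338.4000°)
turn_right(103.3°): centre at ρ to the right, rotate −103.3° → (17.6755, 8.3764, 235.1000°)
turn_left(112.0°): centre at ρ to the left, rotate +112.0° → (18.7201, 5.6693, 347.1000°)
go_straight(1.52): x += 1.52·cos θ, y += 1.52·sin θ → (20.2017, 5.3300, 347.1000°)
turn_left(147.6°): centre at ρ to the left, rotate +147.6° → (21.8363, 8.2667, 494.7000° ≡ 134.7000°)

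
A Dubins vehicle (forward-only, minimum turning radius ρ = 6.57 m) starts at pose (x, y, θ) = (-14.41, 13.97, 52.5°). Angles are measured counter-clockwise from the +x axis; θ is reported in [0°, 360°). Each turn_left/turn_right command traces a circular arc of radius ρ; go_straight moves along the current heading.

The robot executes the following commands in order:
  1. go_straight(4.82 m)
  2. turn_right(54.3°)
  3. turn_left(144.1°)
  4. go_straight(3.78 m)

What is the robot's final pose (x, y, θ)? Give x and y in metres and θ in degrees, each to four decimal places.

set_pose: (x, y, θ) = (-14.4100, 13.9700, 52.5000°), ρ = 6.57
go_straight(4.82): x += 4.82·cos θ, y += 4.82·sin θ → (-11.4758, 17.7940, 52.5000°)
turn_right(54.3°): centre at ρ to the right, rotate −54.3° → (-6.0571, 20.3612, -1.8000° ≡ 358.2000°)
turn_left(144.1°): centre at ρ to the left, rotate +144.1° → (-1.8330, 32.1263, 502.3000° ≡ 142.3000°)
go_straight(3.78): x += 3.78·cos θ, y += 3.78·sin θ → (-4.8238, 34.4378, 142.3000°)

(-4.8238, 34.4378, 142.3000°)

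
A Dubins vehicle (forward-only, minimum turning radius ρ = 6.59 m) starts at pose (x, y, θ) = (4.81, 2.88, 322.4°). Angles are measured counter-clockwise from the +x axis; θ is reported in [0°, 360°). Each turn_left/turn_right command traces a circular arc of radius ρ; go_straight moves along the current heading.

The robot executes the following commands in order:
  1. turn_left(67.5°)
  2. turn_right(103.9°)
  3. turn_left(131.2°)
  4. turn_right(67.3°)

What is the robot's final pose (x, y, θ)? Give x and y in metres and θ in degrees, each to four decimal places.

(40.3047, -0.3434, 349.9000°)

set_pose: (x, y, θ) = (4.8100, 2.8800, 322.4000°), ρ = 6.59
turn_left(67.5°): centre at ρ to the left, rotate +67.5° → (12.1159, 2.3883, 389.9000° ≡ 29.9000°)
turn_right(103.9°): centre at ρ to the right, rotate −103.9° → (21.7356, -1.5081, -74.0000° ≡ 286.0000°)
turn_left(131.2°): centre at ρ to the left, rotate +131.2° → (33.6097, -3.2615, 417.2000° ≡ 57.2000°)
turn_right(67.3°): centre at ρ to the right, rotate −67.3° → (40.3047, -0.3434, -10.1000° ≡ 349.9000°)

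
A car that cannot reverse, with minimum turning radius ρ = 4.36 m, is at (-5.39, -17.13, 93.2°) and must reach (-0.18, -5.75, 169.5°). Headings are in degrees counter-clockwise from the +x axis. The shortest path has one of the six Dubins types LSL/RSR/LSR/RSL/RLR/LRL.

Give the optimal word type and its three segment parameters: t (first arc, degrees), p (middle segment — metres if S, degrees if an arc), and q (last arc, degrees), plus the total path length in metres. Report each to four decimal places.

RLR: t = 126.5087°, p = 234.3951°, q = 31.5864°, L = 29.8671 m

Let ψ = atan2(Δy, Δx) = atan2(11.38, 5.21) = 65.4007° be the start→goal bearing.
Normalize: d = |goal − start| / ρ = 12.515930/4.36 = 2.870626, α = (θ_start − ψ) mod 360° = 27.7993° = 0.485189 rad, β = (θ_goal − ψ) mod 360° = 104.0993° = 1.816875 rad.
Common terms: sin α = 0.466376, cos α = 0.884587, sin β = 0.969875, cos β = -0.243603, cos(α−β) = 0.236838, d² = 8.240494. Work in radians in the unit-radius frame; every candidate has L = ρ·(t + p + q).
LSL: p² = 2 + d² − 2cos(α−β) + 2d(sin α − sin β) = 6.876101; p = √p² = 2.622232; φ = atan2(cos β − cos α, d + sin α − sin β) = -0.444759 rad; t = (φ − α) mod 2π = 5.353237 rad, q = (β − φ) mod 2π = 2.261634 rad → L = 4.36·(5.353237 + 2.622232 + 2.261634) = 4.36·10.237104 = 44.633772 m
RSR: p² = 2 + d² − 2cos(α−β) + 2d(sin β − sin α) = 12.657535; p = √p² = 3.557743; φ = atan2(cos α − cos β, d − sin α + sin β) = 0.322679 rad; t = (α − φ) mod 2π = 0.162510 rad, q = (φ − β) mod 2π = 4.788989 rad → L = 4.36·(0.162510 + 3.557743 + 4.788989) = 4.36·8.509242 = 37.100295 m
LSR: p² = d² − 2 + 2cos(α−β) + 2d(sin α + sin β) = 14.960048; p = √p² = 3.867822; φ = atan2(−cos α − cos β, d + sin α + sin β) − atan2(−2, p) = 0.329480 rad; t = (φ − α) mod 2π = 6.127476 rad, q = (φ − β) mod 2π = 4.795790 rad → L = 4.36·(6.127476 + 3.867822 + 4.795790) = 4.36·14.791088 = 64.489144 m
RSL: p² = d² − 2 + 2cos(α−β) − 2d(sin α + sin β) = -1.531707 < 0 → infeasible
RLR: c = (6 − d² + 2cos(α−β) + 2d(sin α − sin β))/8 = -0.582192; p = 2π − arccos c = 4.090967 rad; φ = atan2(cos α − cos β, d − sin α + sin β) = 0.322679 rad; t = (α − φ + p/2) mod 2π = 2.207994 rad, q = (α − β − t + p) mod 2π = 0.551287 rad → L = 4.36·(2.207994 + 4.090967 + 0.551287) = 4.36·6.850248 = 29.867081 m
LRL: c = (6 − d² + 2cos(α−β) − 2d(sin α − sin β))/8 = 0.140487; p = 2π − arccos c = 4.853343 rad; φ = atan2(cos β − cos α, d + sin α − sin β) = -0.444759 rad; t = (φ − α + p/2) mod 2π = 1.496723 rad, q = (β − α − t + p) mod 2π = 4.688306 rad → L = 4.36·(1.496723 + 4.853343 + 4.688306) = 4.36·11.038371 = 48.127300 m
Shortest: RLR with L = 29.867081 m ≈ 29.8671 m
Convert RLR to answer units (arcs ×180/π): t = 2.207994·180/π = 126.5087°, p = 4.090967·180/π = 234.3951°, q = 0.551287·180/π = 31.5864°, L = 29.8671 m.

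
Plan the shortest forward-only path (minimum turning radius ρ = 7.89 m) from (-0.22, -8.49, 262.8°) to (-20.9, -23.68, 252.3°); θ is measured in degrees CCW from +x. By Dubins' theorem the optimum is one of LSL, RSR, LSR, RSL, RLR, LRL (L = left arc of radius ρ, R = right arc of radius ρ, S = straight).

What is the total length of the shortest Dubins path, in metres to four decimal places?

27.2189 m

Let ψ = atan2(Δy, Δx) = atan2(-15.19, -20.68) = -143.7017° be the start→goal bearing.
Normalize: d = |goal − start| / ρ = 25.659277/7.89 = 3.252126, α = (θ_start − ψ) mod 360° = 46.5017° = 0.811609 rad, β = (θ_goal − ψ) mod 360° = 36.0017° = 0.628349 rad.
Common terms: sin α = 0.725395, cos α = 0.688332, sin β = 0.587810, cos β = 0.808999, cos(α−β) = 0.983255, d² = 10.576326. Work in radians in the unit-radius frame; every candidate has L = ρ·(t + p + q).
LSL: p² = 2 + d² − 2cos(α−β) + 2d(sin α − sin β) = 11.504707; p = √p² = 3.391859; φ = atan2(cos β − cos α, d + sin α − sin β) = 0.035583 rad; t = (φ − α) mod 2π = 5.507160 rad, q = (β − φ) mod 2π = 0.592766 rad → L = 7.89·(5.507160 + 3.391859 + 0.592766) = 7.89·9.491785 = 74.890181 m
RSR: p² = 2 + d² − 2cos(α−β) + 2d(sin β − sin α) = 9.714926; p = √p² = 3.116878; φ = atan2(cos α − cos β, d − sin α + sin β) = -0.038724 rad; t = (α − φ) mod 2π = 0.850332 rad, q = (φ − β) mod 2π = 5.616113 rad → L = 7.89·(0.850332 + 3.116878 + 5.616113) = 7.89·9.583322 = 75.612414 m
LSR: p² = d² − 2 + 2cos(α−β) + 2d(sin α + sin β) = 19.084255; p = √p² = 4.368553; φ = atan2(−cos α − cos β, d + sin α + sin β) − atan2(−2, p) = 0.112412 rad; t = (φ − α) mod 2π = 5.583989 rad, q = (φ − β) mod 2π = 5.767249 rad → L = 7.89·(5.583989 + 4.368553 + 5.767249) = 7.89·15.719790 = 124.029147 m
RSL: p² = d² − 2 + 2cos(α−β) − 2d(sin α + sin β) = 2.001417; p = √p² = 1.414714; φ = atan2(cos α + cos β, d − sin α − sin β) − atan2(2, p) = -0.297560 rad; t = (α − φ) mod 2π = 1.109169 rad, q = (β − φ) mod 2π = 0.925909 rad → L = 7.89·(1.109169 + 1.414714 + 0.925909) = 7.89·3.449792 = 27.218860 m
RLR: c = (6 − d² + 2cos(α−β) + 2d(sin α − sin β))/8 = -0.214366; p = 2π − arccos c = 4.496347 rad; φ = atan2(cos α − cos β, d − sin α + sin β) = -0.038724 rad; t = (α − φ + p/2) mod 2π = 3.098505 rad, q = (α − β − t + p) mod 2π = 1.581101 rad → L = 7.89·(3.098505 + 4.496347 + 1.581101) = 7.89·9.175953 = 72.398267 m
LRL: c = (6 − d² + 2cos(α−β) − 2d(sin α − sin β))/8 = -0.438088; p = 2π − arccos c = 4.258918 rad; φ = atan2(cos β − cos α, d + sin α − sin β) = 0.035583 rad; t = (φ − α + p/2) mod 2π = 1.353433 rad, q = (β − α − t + p) mod 2π = 2.722225 rad → L = 7.89·(1.353433 + 4.258918 + 2.722225) = 7.89·8.334576 = 65.759808 m
Shortest: RSL with L = 27.218860 m ≈ 27.2189 m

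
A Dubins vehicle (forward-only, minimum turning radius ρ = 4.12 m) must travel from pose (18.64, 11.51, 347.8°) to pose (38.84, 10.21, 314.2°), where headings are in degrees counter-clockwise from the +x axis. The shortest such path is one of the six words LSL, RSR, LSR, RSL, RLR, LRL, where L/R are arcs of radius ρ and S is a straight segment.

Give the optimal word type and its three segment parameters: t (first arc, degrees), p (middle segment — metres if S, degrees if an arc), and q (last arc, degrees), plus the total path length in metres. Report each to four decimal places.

LSR: t = 12.3426°, p = 16.3552 m, q = 45.9426°, L = 20.5464 m

Let ψ = atan2(Δy, Δx) = atan2(-1.30, 20.20) = -3.6823° be the start→goal bearing.
Normalize: d = |goal − start| / ρ = 20.241788/4.12 = 4.913055, α = (θ_start − ψ) mod 360° = 351.4823° = 6.134523 rad, β = (θ_goal − ψ) mod 360° = 317.8823° = 5.548092 rad.
Common terms: sin α = -0.148115, cos α = 0.988970, sin β = -0.670656, cos β = 0.741768, cos(α−β) = 0.832921, d² = 24.138114. Work in radians in the unit-radius frame; every candidate has L = ρ·(t + p + q).
LSL: p² = 2 + d² − 2cos(α−β) + 2d(sin α − sin β) = 29.606815; p = √p² = 5.441214; φ = atan2(cos β − cos α, d + sin α − sin β) = -0.045447 rad; t = (φ − α) mod 2π = 0.103215 rad, q = (β − φ) mod 2π = 5.593539 rad → L = 4.12·(0.103215 + 5.441214 + 5.593539) = 4.12·11.137969 = 45.888433 m
RSR: p² = 2 + d² − 2cos(α−β) + 2d(sin β − sin α) = 19.337728; p = √p² = 4.397468; φ = atan2(cos α − cos β, d − sin α + sin β) = 0.056244 rad; t = (α − φ) mod 2π = 6.078279 rad, q = (φ − β) mod 2π = 0.791337 rad → L = 4.12·(6.078279 + 4.397468 + 0.791337) = 4.12·11.267084 = 46.420387 m
LSR: p² = d² − 2 + 2cos(α−β) + 2d(sin α + sin β) = 15.758617; p = √p² = 3.969712; φ = atan2(−cos α − cos β, d + sin α + sin β) − atan2(−2, p) = 0.066756 rad; t = (φ − α) mod 2π = 0.215419 rad, q = (φ − β) mod 2π = 0.801849 rad → L = 4.12·(0.215419 + 3.969712 + 0.801849) = 4.12·4.986980 = 20.546360 m
RSL: p² = d² − 2 + 2cos(α−β) − 2d(sin α + sin β) = 31.849296; p = √p² = 5.643518; φ = atan2(cos α + cos β, d − sin α − sin β) − atan2(2, p) = -0.047332 rad; t = (α − φ) mod 2π = 6.181855 rad, q = (β − φ) mod 2π = 5.595425 rad → L = 4.12·(6.181855 + 5.643518 + 5.595425) = 4.12·17.420798 = 71.773688 m
RLR: c = (6 − d² + 2cos(α−β) + 2d(sin α − sin β))/8 = -1.417216, |c| > 1 → infeasible
LRL: c = (6 − d² + 2cos(α−β) − 2d(sin α − sin β))/8 = -2.700852, |c| > 1 → infeasible
Shortest: LSR with L = 20.546360 m ≈ 20.5464 m
Convert LSR to answer units (arcs ×180/π): t = 0.215419·180/π = 12.3426°, p = ρ·p = 4.12·3.969712 = 16.3552 m, q = 0.801849·180/π = 45.9426°, L = 20.5464 m.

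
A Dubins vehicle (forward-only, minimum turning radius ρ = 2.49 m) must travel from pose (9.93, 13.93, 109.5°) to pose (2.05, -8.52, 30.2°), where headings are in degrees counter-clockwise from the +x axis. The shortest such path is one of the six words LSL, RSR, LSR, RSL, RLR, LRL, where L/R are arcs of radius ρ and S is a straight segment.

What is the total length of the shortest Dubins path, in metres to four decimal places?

32.8143 m

Let ψ = atan2(Δy, Δx) = atan2(-22.45, -7.88) = -109.3412° be the start→goal bearing.
Normalize: d = |goal − start| / ρ = 23.792791/2.49 = 9.555338, α = (θ_start − ψ) mod 360° = 218.8412° = 3.819499 rad, β = (θ_goal − ψ) mod 360° = 139.5412° = 2.435453 rad.
Common terms: sin α = -0.627164, cos α = -0.778887, sin β = 0.648901, cos β = -0.760873, cos(α−β) = 0.185667, d² = 91.304479. Work in radians in the unit-radius frame; every candidate has L = ρ·(t + p + q).
LSL: p² = 2 + d² − 2cos(α−β) + 2d(sin α − sin β) = 68.546679; p = √p² = 8.279292; φ = atan2(cos β − cos α, d + sin α − sin β) = 0.002176 rad; t = (φ − α) mod 2π = 2.465862 rad, q = (β − φ) mod 2π = 2.433277 rad → L = 2.49·(2.465862 + 8.279292 + 2.433277) = 2.49·13.178431 = 32.814294 m
RSR: p² = 2 + d² − 2cos(α−β) + 2d(sin β − sin α) = 117.319612; p = √p² = 10.831418; φ = atan2(cos α − cos β, d − sin α + sin β) = -0.001663 rad; t = (α − φ) mod 2π = 3.821162 rad, q = (φ − β) mod 2π = 3.846069 rad → L = 2.49·(3.821162 + 10.831418 + 3.846069) = 2.49·18.498649 = 46.061637 m
LSR: p² = d² − 2 + 2cos(α−β) + 2d(sin α + sin β) = 90.091228; p = √p² = 9.491640; φ = atan2(−cos α − cos β, d + sin α + sin β) − atan2(−2, p) = 0.367085 rad; t = (φ − α) mod 2π = 2.830771 rad, q = (φ − β) mod 2π = 4.214817 rad → L = 2.49·(2.830771 + 9.491640 + 4.214817) = 2.49·16.537229 = 41.177699 m
RSL: p² = d² − 2 + 2cos(α−β) − 2d(sin α + sin β) = 89.260396; p = √p² = 9.447772; φ = atan2(cos α + cos β, d − sin α − sin β) − atan2(2, p) = -0.368736 rad; t = (α − φ) mod 2π = 4.188236 rad, q = (β − φ) mod 2π = 2.804190 rad → L = 2.49·(4.188236 + 9.447772 + 2.804190) = 2.49·16.440197 = 40.936091 m
RLR: c = (6 − d² + 2cos(α−β) + 2d(sin α − sin β))/8 = -13.664952, |c| > 1 → infeasible
LRL: c = (6 − d² + 2cos(α−β) − 2d(sin α − sin β))/8 = -7.568335, |c| > 1 → infeasible
Shortest: LSL with L = 32.814294 m ≈ 32.8143 m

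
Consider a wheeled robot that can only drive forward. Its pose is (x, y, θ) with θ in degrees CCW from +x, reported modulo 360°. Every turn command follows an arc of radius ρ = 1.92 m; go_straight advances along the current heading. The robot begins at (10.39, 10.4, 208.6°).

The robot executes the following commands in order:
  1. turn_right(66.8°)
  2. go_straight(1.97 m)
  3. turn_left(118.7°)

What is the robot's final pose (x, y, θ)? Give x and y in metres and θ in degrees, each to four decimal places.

set_pose: (x, y, θ) = (10.3900, 10.4000, 208.6000°), ρ = 1.92
turn_right(66.8°): centre at ρ to the right, rotate −66.8° → (8.2836, 10.5769, 141.8000°)
go_straight(1.97): x += 1.97·cos θ, y += 1.97·sin θ → (6.7354, 11.7951, 141.8000°)
turn_left(118.7°): centre at ρ to the left, rotate +118.7° → (3.6544, 10.6032, 260.5000°)

(3.6544, 10.6032, 260.5000°)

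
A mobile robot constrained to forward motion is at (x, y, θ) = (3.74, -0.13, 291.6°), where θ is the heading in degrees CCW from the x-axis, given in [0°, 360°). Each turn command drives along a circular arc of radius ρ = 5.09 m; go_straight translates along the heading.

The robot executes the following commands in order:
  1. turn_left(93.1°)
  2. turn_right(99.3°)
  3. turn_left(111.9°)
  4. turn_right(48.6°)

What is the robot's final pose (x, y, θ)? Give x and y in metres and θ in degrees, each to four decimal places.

(29.7073, -7.9081, 348.7000°)

set_pose: (x, y, θ) = (3.7400, -0.1300, 291.6000°), ρ = 5.09
turn_left(93.1°): centre at ρ to the left, rotate +93.1° → (10.5995, -2.8806, 384.7000° ≡ 24.7000°)
turn_right(99.3°): centre at ρ to the right, rotate −99.3° → (17.6337, -6.1532, -74.6000° ≡ 285.4000°)
turn_left(111.9°): centre at ρ to the left, rotate +111.9° → (25.6254, -8.8505, 397.3000° ≡ 37.3000°)
turn_right(48.6°): centre at ρ to the right, rotate −48.6° → (29.7073, -7.9081, -11.3000° ≡ 348.7000°)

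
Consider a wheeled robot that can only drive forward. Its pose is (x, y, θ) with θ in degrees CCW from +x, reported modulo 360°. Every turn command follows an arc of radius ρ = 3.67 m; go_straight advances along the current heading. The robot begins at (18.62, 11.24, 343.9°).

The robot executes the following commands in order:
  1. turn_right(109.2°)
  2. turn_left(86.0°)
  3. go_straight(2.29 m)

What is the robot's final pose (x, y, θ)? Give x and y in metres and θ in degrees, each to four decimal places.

(23.0403, -0.8180, 320.7000°)

set_pose: (x, y, θ) = (18.6200, 11.2400, 343.9000°), ρ = 3.67
turn_right(109.2°): centre at ρ to the right, rotate −109.2° → (20.5975, 5.5932, 234.7000°)
turn_left(86.0°): centre at ρ to the left, rotate +86.0° → (21.2682, 0.6325, 320.7000°)
go_straight(2.29): x += 2.29·cos θ, y += 2.29·sin θ → (23.0403, -0.8180, 320.7000°)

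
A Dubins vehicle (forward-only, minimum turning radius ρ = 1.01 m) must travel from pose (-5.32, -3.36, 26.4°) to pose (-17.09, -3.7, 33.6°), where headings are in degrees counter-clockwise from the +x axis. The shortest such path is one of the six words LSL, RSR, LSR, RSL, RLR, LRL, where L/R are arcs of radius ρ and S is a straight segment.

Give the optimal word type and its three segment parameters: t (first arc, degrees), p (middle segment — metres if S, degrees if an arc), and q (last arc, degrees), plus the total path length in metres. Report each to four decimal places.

LSR: t = 175.1877°, p = 10.7746 m, q = 167.9877°, L = 16.8240 m

Let ψ = atan2(Δy, Δx) = atan2(-0.34, -11.77) = -178.3454° be the start→goal bearing.
Normalize: d = |goal − start| / ρ = 11.774910/1.01 = 11.658327, α = (θ_start − ψ) mod 360° = 204.7454° = 3.573481 rad, β = (θ_goal − ψ) mod 360° = 211.9454° = 3.699144 rad.
Common terms: sin α = -0.418586, cos α = -0.908177, sin β = -0.529110, cos β = -0.848553, cos(α−β) = 0.992115, d² = 135.916577. Work in radians in the unit-radius frame; every candidate has L = ρ·(t + p + q).
LSL: p² = 2 + d² − 2cos(α−β) + 2d(sin α − sin β) = 138.509399; p = √p² = 11.769002; φ = atan2(cos β − cos α, d + sin α − sin β) = 0.005066 rad; t = (φ − α) mod 2π = 2.714771 rad, q = (β − φ) mod 2π = 3.694078 rad → L = 1.01·(2.714771 + 11.769002 + 3.694078) = 1.01·18.177851 = 18.359629 m
RSR: p² = 2 + d² − 2cos(α−β) + 2d(sin β − sin α) = 133.355295; p = √p² = 11.547956; φ = atan2(cos α − cos β, d − sin α + sin β) = -0.005163 rad; t = (α − φ) mod 2π = 3.578644 rad, q = (φ − β) mod 2π = 2.578878 rad → L = 1.01·(3.578644 + 11.547956 + 2.578878) = 1.01·17.705478 = 17.882533 m
LSR: p² = d² − 2 + 2cos(α−β) + 2d(sin α + sin β) = 113.803699; p = √p² = 10.667882; φ = atan2(−cos α − cos β, d + sin α + sin β) − atan2(−2, p) = 0.347897 rad; t = (φ − α) mod 2π = 3.057602 rad, q = (φ − β) mod 2π = 2.931938 rad → L = 1.01·(3.057602 + 10.667882 + 2.931938) = 1.01·16.657422 = 16.823996 m
RSL: p² = d² − 2 + 2cos(α−β) − 2d(sin α + sin β) = 157.997914; p = √p² = 12.569722; φ = atan2(cos α + cos β, d − sin α − sin β) − atan2(2, p) = -0.296254 rad; t = (α − φ) mod 2π = 3.869735 rad, q = (β − φ) mod 2π = 3.995399 rad → L = 1.01·(3.869735 + 12.569722 + 3.995399) = 1.01·20.434856 = 20.639205 m
RLR: c = (6 − d² + 2cos(α−β) + 2d(sin α − sin β))/8 = -15.669412, |c| > 1 → infeasible
LRL: c = (6 − d² + 2cos(α−β) − 2d(sin α − sin β))/8 = -16.313675, |c| > 1 → infeasible
Shortest: LSR with L = 16.823996 m ≈ 16.8240 m
Convert LSR to answer units (arcs ×180/π): t = 3.057602·180/π = 175.1877°, p = ρ·p = 1.01·10.667882 = 10.7746 m, q = 2.931938·180/π = 167.9877°, L = 16.8240 m.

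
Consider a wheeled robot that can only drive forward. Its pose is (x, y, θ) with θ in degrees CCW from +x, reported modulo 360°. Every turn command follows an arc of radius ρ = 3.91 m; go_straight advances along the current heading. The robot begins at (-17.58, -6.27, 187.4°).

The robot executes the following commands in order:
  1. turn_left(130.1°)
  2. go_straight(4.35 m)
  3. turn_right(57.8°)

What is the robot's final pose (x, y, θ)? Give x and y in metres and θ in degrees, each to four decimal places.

(-15.3054, -19.5509, 259.7000°)

set_pose: (x, y, θ) = (-17.5800, -6.2700, 187.4000°), ρ = 3.91
turn_left(130.1°): centre at ρ to the left, rotate +130.1° → (-19.7180, -13.0302, 317.5000°)
go_straight(4.35): x += 4.35·cos θ, y += 4.35·sin θ → (-16.5108, -15.9690, 317.5000°)
turn_right(57.8°): centre at ρ to the right, rotate −57.8° → (-15.3054, -19.5509, 259.7000°)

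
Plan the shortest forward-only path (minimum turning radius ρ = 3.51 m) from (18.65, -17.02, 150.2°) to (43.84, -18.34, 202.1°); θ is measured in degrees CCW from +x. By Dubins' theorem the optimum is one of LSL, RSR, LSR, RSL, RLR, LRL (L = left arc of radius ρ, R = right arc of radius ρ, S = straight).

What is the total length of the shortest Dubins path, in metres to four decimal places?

41.0276 m

Let ψ = atan2(Δy, Δx) = atan2(-1.32, 25.19) = -2.9997° be the start→goal bearing.
Normalize: d = |goal − start| / ρ = 25.224561/3.51 = 7.186485, α = (θ_start − ψ) mod 360° = 153.1997° = 2.673838 rad, β = (θ_goal − ψ) mod 360° = 205.0997° = 3.579664 rad.
Common terms: sin α = 0.450883, cos α = -0.892583, sin β = -0.424194, cos β = -0.905571, cos(α−β) = 0.617036, d² = 51.645563. Work in radians in the unit-radius frame; every candidate has L = ρ·(t + p + q).
LSL: p² = 2 + d² − 2cos(α−β) + 2d(sin α − sin β) = 64.988945; p = √p² = 8.061572; φ = atan2(cos β − cos α, d + sin α − sin β) = -0.001611 rad; t = (φ − α) mod 2π = 3.607736 rad, q = (β − φ) mod 2π = 3.581275 rad → L = 3.51·(3.607736 + 8.061572 + 3.581275) = 3.51·15.250583 = 53.529547 m
RSR: p² = 2 + d² − 2cos(α−β) + 2d(sin β − sin α) = 39.834038; p = √p² = 6.311421; φ = atan2(cos α − cos β, d − sin α + sin β) = 0.002058 rad; t = (α − φ) mod 2π = 2.671781 rad, q = (φ − β) mod 2π = 2.705579 rad → L = 3.51·(2.671781 + 6.311421 + 2.705579) = 3.51·11.688781 = 41.027620 m
LSR: p² = d² − 2 + 2cos(α−β) + 2d(sin α + sin β) = 51.263234; p = √p² = 7.159835; φ = atan2(−cos α − cos β, d + sin α + sin β) − atan2(−2, p) = 0.516701 rad; t = (φ − α) mod 2π = 4.126048 rad, q = (φ − β) mod 2π = 3.220222 rad → L = 3.51·(4.126048 + 7.159835 + 3.220222) = 3.51·14.506105 = 50.916427 m
RSL: p² = d² − 2 + 2cos(α−β) − 2d(sin α + sin β) = 50.496035; p = √p² = 7.106056; φ = atan2(cos α + cos β, d − sin α − sin β) − atan2(2, p) = -0.520410 rad; t = (α − φ) mod 2π = 3.194248 rad, q = (β − φ) mod 2π = 4.100074 rad → L = 3.51·(3.194248 + 7.106056 + 4.100074) = 3.51·14.400379 = 50.545329 m
RLR: c = (6 − d² + 2cos(α−β) + 2d(sin α − sin β))/8 = -3.979255, |c| > 1 → infeasible
LRL: c = (6 − d² + 2cos(α−β) − 2d(sin α − sin β))/8 = -7.123618, |c| > 1 → infeasible
Shortest: RSR with L = 41.027620 m ≈ 41.0276 m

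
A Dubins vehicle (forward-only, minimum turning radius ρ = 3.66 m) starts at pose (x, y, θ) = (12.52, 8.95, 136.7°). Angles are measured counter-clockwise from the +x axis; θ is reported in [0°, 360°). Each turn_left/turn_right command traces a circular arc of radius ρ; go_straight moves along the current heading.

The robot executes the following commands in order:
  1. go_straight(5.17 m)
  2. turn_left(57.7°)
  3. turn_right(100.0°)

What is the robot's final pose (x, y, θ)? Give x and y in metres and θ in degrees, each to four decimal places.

set_pose: (x, y, θ) = (12.5200, 8.9500, 136.7000°), ρ = 3.66
go_straight(5.17): x += 5.17·cos θ, y += 5.17·sin θ → (8.7574, 12.4957, 136.7000°)
turn_left(57.7°): centre at ρ to the left, rotate +57.7° → (5.3371, 13.3770, 194.4000°)
turn_right(100.0°): centre at ρ to the right, rotate −100.0° → (0.7777, 16.6413, 94.4000°)

(0.7777, 16.6413, 94.4000°)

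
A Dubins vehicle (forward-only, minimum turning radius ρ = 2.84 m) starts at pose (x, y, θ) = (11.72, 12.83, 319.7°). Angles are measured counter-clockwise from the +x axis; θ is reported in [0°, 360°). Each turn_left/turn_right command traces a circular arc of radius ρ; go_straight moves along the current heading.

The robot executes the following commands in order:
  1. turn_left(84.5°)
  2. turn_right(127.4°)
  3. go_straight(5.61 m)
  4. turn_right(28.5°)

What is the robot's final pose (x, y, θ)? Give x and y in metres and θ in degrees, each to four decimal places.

(20.8198, 4.3033, 248.3000°)

set_pose: (x, y, θ) = (11.7200, 12.8300, 319.7000°), ρ = 2.84
turn_left(84.5°): centre at ρ to the left, rotate +84.5° → (15.5368, 12.9600, 404.2000° ≡ 44.2000°)
turn_right(127.4°): centre at ρ to the right, rotate −127.4° → (20.3368, 11.2602, -83.2000° ≡ 276.8000°)
go_straight(5.61): x += 5.61·cos θ, y += 5.61·sin θ → (21.0010, 5.6897, 276.8000°)
turn_right(28.5°): centre at ρ to the right, rotate −28.5° → (20.8198, 4.3033, 248.3000°)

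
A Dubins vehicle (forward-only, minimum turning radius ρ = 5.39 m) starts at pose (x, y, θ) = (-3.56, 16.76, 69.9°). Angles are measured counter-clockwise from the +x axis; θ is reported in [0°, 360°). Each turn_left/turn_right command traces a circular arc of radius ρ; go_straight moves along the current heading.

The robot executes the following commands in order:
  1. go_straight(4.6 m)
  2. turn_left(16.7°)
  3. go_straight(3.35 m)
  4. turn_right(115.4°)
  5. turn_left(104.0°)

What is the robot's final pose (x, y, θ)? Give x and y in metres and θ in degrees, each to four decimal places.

set_pose: (x, y, θ) = (-3.5600, 16.7600, 69.9000°), ρ = 5.39
go_straight(4.6): x += 4.6·cos θ, y += 4.6·sin θ → (-1.9792, 21.0798, 69.9000°)
turn_left(16.7°): centre at ρ to the left, rotate +16.7° → (-1.6604, 22.6125, 86.6000°)
go_straight(3.35): x += 3.35·cos θ, y += 3.35·sin θ → (-1.4617, 25.9566, 86.6000°)
turn_right(115.4°): centre at ρ to the right, rotate −115.4° → (6.5155, 30.3602, -28.8000° ≡ 331.2000°)
turn_left(104.0°): centre at ρ to the left, rotate +104.0° → (14.3233, 33.7067, 435.2000° ≡ 75.2000°)

(14.3233, 33.7067, 75.2000°)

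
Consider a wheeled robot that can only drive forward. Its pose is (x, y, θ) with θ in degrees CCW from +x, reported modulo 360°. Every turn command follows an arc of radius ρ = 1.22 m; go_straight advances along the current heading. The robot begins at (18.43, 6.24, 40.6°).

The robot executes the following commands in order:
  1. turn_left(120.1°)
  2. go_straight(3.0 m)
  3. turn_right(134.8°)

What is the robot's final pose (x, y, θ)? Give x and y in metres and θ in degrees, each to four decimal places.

set_pose: (x, y, θ) = (18.4300, 6.2400, 40.6000°), ρ = 1.22
turn_left(120.1°): centre at ρ to the left, rotate +120.1° → (18.0393, 8.3177, 160.7000°)
go_straight(3.0): x += 3.0·cos θ, y += 3.0·sin θ → (15.2079, 9.3093, 160.7000°)
turn_right(134.8°): centre at ρ to the right, rotate −134.8° → (15.0782, 11.5582, 25.9000°)

(15.0782, 11.5582, 25.9000°)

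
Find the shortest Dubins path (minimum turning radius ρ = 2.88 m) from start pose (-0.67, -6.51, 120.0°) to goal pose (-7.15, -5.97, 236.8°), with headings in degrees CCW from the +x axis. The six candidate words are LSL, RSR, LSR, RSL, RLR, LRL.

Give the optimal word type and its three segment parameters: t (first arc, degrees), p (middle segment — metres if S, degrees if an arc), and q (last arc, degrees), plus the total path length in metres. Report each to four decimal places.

Let ψ = atan2(Δy, Δx) = atan2(0.54, -6.48) = 175.2364° be the start→goal bearing.
Normalize: d = |goal − start| / ρ = 6.502461/2.88 = 2.257799, α = (θ_start − ψ) mod 360° = 304.7636° = 5.319129 rad, β = (θ_goal − ψ) mod 360° = 61.5636° = 1.074488 rad.
Common terms: sin α = -0.821511, cos α = 0.570192, sin β = 0.879347, cos β = 0.476182, cos(α−β) = -0.450878, d² = 5.097656. Work in radians in the unit-radius frame; every candidate has L = ρ·(t + p + q).
LSL: p² = 2 + d² − 2cos(α−β) + 2d(sin α − sin β) = 0.319021; p = √p² = 0.564820; φ = atan2(cos β − cos α, d + sin α − sin β) = -0.167221 rad; t = (φ − α) mod 2π = 0.796836 rad, q = (β − φ) mod 2π = 1.241709 rad → L = 2.88·(0.796836 + 0.564820 + 1.241709) = 2.88·2.603364 = 7.497689 m
RSR: p² = 2 + d² − 2cos(α−β) + 2d(sin β − sin α) = 15.679801; p = √p² = 3.959773; φ = atan2(cos α − cos β, d − sin α + sin β) = 0.023744 rad; t = (α − φ) mod 2π = 5.295385 rad, q = (φ − β) mod 2π = 5.232441 rad → L = 2.88·(5.295385 + 3.959773 + 5.232441) = 2.88·14.487599 = 41.724285 m
LSR: p² = d² − 2 + 2cos(α−β) + 2d(sin α + sin β) = 2.457062; p = √p² = 1.567502; φ = atan2(−cos α − cos β, d + sin α + sin β) − atan2(−2, p) = 0.481631 rad; t = (φ − α) mod 2π = 1.445687 rad, q = (φ − β) mod 2π = 5.690328 rad → L = 2.88·(1.445687 + 1.567502 + 5.690328) = 2.88·8.703517 = 25.066130 m
RSL: p² = d² − 2 + 2cos(α−β) − 2d(sin α + sin β) = 1.934740; p = √p² = 1.390949; φ = atan2(cos α + cos β, d − sin α − sin β) − atan2(2, p) = -0.519150 rad; t = (α − φ) mod 2π = 5.838279 rad, q = (β − φ) mod 2π = 1.593638 rad → L = 2.88·(5.838279 + 1.390949 + 1.593638) = 2.88·8.822866 = 25.409853 m
RLR: c = (6 − d² + 2cos(α−β) + 2d(sin α − sin β))/8 = -0.959975; p = 2π − arccos c = 3.425475 rad; φ = atan2(cos α − cos β, d − sin α + sin β) = 0.023744 rad; t = (α − φ + p/2) mod 2π = 0.724938 rad, q = (α − β − t + p) mod 2π = 0.661993 rad → L = 2.88·(0.724938 + 3.425475 + 0.661993) = 2.88·4.812406 = 13.859730 m
LRL: c = (6 − d² + 2cos(α−β) − 2d(sin α − sin β))/8 = 0.960122; p = 2π − arccos c = 5.999828 rad; φ = atan2(cos β − cos α, d + sin α − sin β) = -0.167221 rad; t = (φ − α + p/2) mod 2π = 3.796750 rad, q = (β − α − t + p) mod 2π = 4.241623 rad → L = 2.88·(3.796750 + 5.999828 + 4.241623) = 2.88·14.038201 = 40.430020 m
Shortest: LSL with L = 7.497689 m ≈ 7.4977 m
Convert LSL to answer units (arcs ×180/π): t = 0.796836·180/π = 45.6553°, p = ρ·p = 2.88·0.564820 = 1.6267 m, q = 1.241709·180/π = 71.1447°, L = 7.4977 m.

LSL: t = 45.6553°, p = 1.6267 m, q = 71.1447°, L = 7.4977 m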